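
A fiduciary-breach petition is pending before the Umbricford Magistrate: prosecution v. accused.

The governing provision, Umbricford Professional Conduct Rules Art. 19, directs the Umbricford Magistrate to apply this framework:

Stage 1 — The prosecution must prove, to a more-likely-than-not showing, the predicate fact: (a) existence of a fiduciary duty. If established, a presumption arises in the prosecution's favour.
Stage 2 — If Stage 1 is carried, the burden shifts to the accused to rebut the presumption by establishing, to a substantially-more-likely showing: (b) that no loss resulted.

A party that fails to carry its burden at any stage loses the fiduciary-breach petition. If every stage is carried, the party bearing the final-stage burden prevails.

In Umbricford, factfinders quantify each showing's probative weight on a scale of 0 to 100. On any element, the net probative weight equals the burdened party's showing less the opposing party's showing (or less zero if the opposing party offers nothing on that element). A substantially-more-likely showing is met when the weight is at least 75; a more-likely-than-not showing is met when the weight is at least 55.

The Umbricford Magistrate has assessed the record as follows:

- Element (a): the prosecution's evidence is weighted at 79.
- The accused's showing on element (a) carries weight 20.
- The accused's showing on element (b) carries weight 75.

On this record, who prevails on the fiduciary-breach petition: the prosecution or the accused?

At Stage 1 the prosecution must meet a more-likely-than-not showing (weight is at least 55): on (a) the weight is 79 less the opposing 20 gives net 59, ≥ 55, so (a) meets the standard.
  Stage 1 is satisfied; the onus moves to the accused.
At Stage 2 the accused must meet a substantially-more-likely showing (weight is at least 75): on (b) the weight is 75, which does reach 75, so (b) meets the standard.
  All elements met at the final stage.
Every stage carried; the accused prevails.

accused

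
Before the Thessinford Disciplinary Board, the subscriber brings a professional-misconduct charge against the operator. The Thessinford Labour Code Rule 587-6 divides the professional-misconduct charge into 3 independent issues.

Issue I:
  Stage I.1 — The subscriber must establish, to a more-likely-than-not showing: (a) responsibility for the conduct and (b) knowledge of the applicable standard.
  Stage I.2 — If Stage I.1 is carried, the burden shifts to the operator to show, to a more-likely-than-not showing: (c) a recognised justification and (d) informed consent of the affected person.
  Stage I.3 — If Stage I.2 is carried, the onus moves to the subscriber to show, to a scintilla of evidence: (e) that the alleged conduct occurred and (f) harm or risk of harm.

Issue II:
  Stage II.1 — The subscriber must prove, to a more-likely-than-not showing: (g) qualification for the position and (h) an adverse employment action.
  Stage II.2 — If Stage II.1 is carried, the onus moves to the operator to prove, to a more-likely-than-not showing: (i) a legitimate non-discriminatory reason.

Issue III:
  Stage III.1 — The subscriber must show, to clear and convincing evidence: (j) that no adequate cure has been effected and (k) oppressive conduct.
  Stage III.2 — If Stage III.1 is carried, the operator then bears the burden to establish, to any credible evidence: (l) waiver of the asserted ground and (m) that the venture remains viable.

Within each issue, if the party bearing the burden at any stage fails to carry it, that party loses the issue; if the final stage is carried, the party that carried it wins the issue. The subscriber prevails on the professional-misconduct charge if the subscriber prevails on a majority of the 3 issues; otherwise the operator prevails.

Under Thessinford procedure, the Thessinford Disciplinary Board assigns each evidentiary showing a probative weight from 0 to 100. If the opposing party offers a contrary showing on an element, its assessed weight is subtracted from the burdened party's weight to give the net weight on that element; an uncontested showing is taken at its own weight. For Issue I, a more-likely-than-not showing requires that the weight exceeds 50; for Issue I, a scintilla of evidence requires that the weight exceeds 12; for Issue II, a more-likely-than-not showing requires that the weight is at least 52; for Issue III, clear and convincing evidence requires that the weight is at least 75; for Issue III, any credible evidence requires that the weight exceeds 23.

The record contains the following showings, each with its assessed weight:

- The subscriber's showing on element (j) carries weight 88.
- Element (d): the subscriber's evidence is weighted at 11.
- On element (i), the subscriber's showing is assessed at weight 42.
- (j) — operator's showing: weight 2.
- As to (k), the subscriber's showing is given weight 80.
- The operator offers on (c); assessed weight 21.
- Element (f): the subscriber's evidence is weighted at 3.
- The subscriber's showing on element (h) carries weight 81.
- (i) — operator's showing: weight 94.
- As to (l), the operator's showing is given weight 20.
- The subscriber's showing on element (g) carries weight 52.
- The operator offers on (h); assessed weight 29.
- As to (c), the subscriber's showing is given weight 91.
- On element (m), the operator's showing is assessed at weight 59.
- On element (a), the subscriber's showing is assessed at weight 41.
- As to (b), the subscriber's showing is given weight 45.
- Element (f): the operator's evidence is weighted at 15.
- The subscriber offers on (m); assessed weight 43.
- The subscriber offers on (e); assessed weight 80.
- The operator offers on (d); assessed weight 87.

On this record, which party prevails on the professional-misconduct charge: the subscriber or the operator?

operator

— Issue I —
Stage I.1 — burden on subscriber; standard: a more-likely-than-not showing (weight exceeds 50).
    (a): 41 ≤ 50 [not met]
    (b): 45 ≤ 50 [not met]
  Not every element is met, so the subscriber fails to carry Stage I.1.
The analysis ends at Stage I.1; the operator prevails on this issue.
— Issue II —
Stage II.1 — burden on subscriber; standard: a more-likely-than-not showing (weight is at least 52).
    (g): 52 ≥ 52 [met]
    (h): 81 − 29 = 52 ≥ 52 [met]
  Stage II.1 carried; the burden shifts to the operator.
Stage II.2 — burden on operator; standard: a more-likely-than-not showing (weight is at least 52).
    (i): 94 − 42 = 52 ≥ 52 [met]
  The operator carries the last stage.
Every stage carried; the operator prevails on this issue.
— Issue III —
At Stage III.1 the subscriber must meet clear and convincing evidence (weight is at least 75): on (j) the weight is 88 less the opposing 2 gives net 86, ≥ 75, so (j) meets the standard; on (k) the weight is 80, ≥ 75, so (k) meets the standard.
  The subscriber carries Stage III.1; the operator now bears the burden.
At Stage III.2 the operator must meet any credible evidence (weight exceeds 23): on (l) the weight is 20, which does not exceed 23, so (l) does not meet the standard; on (m) the weight is 59 less the opposing 43 gives net 16, ≤ 23, so (m) does not meet the standard.
  The operator does not carry Stage III.2.
So the subscriber prevails on this issue.
Per-issue: Issue I → operator; Issue II → operator; Issue III → subscriber. The subscriber must prevail on a majority of issues; overall, the operator prevails.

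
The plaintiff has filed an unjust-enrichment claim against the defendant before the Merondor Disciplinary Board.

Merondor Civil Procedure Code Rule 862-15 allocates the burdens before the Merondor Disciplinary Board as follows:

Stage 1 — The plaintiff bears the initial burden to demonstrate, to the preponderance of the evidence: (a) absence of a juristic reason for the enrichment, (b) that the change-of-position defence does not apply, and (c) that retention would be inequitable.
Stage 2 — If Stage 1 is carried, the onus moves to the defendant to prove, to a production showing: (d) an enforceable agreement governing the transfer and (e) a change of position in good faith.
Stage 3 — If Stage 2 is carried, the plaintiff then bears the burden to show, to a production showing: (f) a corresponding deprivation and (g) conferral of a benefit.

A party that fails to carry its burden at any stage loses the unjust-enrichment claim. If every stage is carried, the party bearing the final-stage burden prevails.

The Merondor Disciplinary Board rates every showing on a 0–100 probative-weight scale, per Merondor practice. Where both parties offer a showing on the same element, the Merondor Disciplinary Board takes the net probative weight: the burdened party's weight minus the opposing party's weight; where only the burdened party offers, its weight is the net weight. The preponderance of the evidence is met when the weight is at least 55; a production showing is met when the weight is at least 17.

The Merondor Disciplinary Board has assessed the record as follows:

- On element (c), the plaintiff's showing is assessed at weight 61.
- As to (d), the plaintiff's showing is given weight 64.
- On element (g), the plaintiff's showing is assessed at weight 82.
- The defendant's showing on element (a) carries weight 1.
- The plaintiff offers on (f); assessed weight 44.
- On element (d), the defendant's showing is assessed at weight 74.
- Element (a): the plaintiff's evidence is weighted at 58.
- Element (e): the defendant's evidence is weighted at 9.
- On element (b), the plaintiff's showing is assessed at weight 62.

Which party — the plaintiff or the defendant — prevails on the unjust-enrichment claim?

plaintiff

Stage 1 (plaintiff, the preponderance of the evidence, weight is at least 55): (a) net 58−1=57 ≥ 55 — meets; (b) 62 ≥ 55 — meets; (c) 61 ≥ 55 — meets.
  Stage 1 carried; the burden shifts to the defendant.
Stage 2 (defendant, a production showing, weight is at least 17): (d) net 74−64=10 < 17 — fails; (e) 9 < 17 — fails.
  The defendant does not carry Stage 2.
The plaintiff prevails.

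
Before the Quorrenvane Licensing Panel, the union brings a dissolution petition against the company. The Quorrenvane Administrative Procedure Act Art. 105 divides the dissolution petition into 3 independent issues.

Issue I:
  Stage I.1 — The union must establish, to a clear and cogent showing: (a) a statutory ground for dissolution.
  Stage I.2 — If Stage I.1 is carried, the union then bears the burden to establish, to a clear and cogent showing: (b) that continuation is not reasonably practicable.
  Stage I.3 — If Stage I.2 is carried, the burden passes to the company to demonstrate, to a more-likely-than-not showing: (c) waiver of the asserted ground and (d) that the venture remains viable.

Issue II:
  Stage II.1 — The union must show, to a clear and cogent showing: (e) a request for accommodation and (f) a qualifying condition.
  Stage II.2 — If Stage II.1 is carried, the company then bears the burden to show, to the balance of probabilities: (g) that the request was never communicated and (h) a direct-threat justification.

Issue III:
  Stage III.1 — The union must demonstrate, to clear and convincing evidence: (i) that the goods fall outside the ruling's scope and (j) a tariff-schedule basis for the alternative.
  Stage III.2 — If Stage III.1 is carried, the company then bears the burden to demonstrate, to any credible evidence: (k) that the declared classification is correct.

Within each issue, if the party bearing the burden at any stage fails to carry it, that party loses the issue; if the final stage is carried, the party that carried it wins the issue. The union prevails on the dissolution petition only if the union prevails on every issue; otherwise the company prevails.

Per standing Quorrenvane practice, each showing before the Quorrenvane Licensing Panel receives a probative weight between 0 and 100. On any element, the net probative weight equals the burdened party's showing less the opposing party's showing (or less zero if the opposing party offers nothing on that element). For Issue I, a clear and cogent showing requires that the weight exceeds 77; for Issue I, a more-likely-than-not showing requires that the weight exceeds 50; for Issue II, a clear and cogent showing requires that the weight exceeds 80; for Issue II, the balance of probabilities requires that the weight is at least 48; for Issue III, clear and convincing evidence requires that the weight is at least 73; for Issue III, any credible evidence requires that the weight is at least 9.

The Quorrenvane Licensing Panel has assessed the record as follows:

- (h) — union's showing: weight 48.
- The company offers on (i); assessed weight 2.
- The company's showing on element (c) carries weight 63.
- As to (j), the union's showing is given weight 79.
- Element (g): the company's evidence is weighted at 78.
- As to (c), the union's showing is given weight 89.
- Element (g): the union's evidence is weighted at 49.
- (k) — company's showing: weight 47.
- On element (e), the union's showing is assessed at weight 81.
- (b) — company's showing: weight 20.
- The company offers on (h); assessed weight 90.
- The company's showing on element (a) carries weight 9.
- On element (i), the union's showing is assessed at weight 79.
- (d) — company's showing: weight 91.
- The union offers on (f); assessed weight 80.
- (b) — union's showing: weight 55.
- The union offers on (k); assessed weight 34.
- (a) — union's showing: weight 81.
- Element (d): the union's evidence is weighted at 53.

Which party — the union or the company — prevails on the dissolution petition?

company

— Issue I —
Stage I.1 — burden on union; standard: a clear and cogent showing (weight exceeds 77).
    (a): 81 − 9 = 72 ≤ 77 [not met]
  Not every element is met, so the union fails to carry Stage I.1.
The analysis ends at Stage I.1; the company prevails on this issue.
— Issue II —
Stage II.1 (union, a clear and cogent showing, weight exceeds 80): (e) 81 > 80 — meets; (f) 80 ≤ 80 — fails.
  Not every element is met, so the union fails to carry Stage II.1.
The company prevails on this issue.
— Issue III —
Stage III.1 (union, clear and convincing evidence, weight is at least 73): (i) net 79−2=77 ≥ 73 — meets; (j) 79 ≥ 73 — meets.
  All elements met. The burden passes to the company.
Stage III.2 (company, any credible evidence, weight is at least 9): (k) net 47−34=13 ≥ 9 — meets.
  All elements met at the final stage.
All stages carried — the company prevails on this issue.
Per-issue: Issue I → company; Issue II → company; Issue III → company. The union must prevail on every issue; overall, the company prevails.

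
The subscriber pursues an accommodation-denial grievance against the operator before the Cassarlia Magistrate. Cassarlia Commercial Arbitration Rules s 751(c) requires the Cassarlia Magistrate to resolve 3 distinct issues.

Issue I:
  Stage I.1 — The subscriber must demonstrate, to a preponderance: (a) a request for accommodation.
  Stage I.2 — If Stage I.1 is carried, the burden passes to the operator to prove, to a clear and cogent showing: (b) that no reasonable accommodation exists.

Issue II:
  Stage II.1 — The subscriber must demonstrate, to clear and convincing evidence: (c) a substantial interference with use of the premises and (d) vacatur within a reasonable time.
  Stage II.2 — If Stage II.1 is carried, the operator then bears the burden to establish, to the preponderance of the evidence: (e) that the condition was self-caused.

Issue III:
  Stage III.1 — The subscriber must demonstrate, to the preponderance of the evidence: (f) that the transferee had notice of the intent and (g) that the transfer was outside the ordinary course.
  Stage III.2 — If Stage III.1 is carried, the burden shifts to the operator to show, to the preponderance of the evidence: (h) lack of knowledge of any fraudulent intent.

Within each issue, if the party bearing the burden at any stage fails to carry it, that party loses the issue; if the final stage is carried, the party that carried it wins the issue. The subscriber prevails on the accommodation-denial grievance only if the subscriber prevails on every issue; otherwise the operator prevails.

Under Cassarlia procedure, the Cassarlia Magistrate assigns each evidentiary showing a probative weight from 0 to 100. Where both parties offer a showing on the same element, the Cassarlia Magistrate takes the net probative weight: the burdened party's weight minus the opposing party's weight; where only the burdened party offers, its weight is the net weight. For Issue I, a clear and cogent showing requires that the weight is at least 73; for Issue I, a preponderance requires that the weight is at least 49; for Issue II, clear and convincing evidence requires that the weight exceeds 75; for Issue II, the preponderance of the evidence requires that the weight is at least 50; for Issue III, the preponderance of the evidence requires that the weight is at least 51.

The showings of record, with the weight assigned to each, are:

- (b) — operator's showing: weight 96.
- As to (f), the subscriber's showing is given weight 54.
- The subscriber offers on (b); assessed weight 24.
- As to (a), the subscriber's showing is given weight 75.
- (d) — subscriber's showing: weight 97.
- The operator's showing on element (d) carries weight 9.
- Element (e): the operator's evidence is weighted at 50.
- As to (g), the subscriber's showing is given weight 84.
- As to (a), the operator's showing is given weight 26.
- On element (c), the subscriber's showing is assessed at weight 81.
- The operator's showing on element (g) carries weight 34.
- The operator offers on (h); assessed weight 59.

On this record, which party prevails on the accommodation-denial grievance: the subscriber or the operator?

operator

— Issue I —
Stage I.1 — burden on subscriber; standard: a preponderance (weight is at least 49).
    (a): 75 − 26 = 49 ≥ 49 [met]
  The subscriber carries Stage I.1; the operator now bears the burden.
Stage I.2 — burden on operator; standard: a clear and cogent showing (weight is at least 73).
    (b): 96 − 24 = 72 < 73 [not met]
  The operator does not carry Stage I.2.
So the subscriber prevails on this issue.
— Issue II —
Stage II.1 (subscriber, clear and convincing evidence, weight exceeds 75): (c) 81 > 75 — meets; (d) net 97−9=88 > 75 — meets.
  Stage II.1 carried; the burden shifts to the operator.
Stage II.2 (operator, the preponderance of the evidence, weight is at least 50): (e) 50 ≥ 50 — meets.
  Stage II.2 carried; the final stage is satisfied.
All stages carried — the operator prevails on this issue.
— Issue III —
Stage III.1 — burden on subscriber; standard: the preponderance of the evidence (weight is at least 51).
    (f): 54 ≥ 51 [met]
    (g): 84 − 34 = 50 < 51 [not met]
  Not every element is met, so the subscriber fails to carry Stage III.1.
So the operator prevails on this issue.
Per-issue: Issue I → subscriber; Issue II → operator; Issue III → operator. The subscriber must prevail on every issue; overall, the operator prevails.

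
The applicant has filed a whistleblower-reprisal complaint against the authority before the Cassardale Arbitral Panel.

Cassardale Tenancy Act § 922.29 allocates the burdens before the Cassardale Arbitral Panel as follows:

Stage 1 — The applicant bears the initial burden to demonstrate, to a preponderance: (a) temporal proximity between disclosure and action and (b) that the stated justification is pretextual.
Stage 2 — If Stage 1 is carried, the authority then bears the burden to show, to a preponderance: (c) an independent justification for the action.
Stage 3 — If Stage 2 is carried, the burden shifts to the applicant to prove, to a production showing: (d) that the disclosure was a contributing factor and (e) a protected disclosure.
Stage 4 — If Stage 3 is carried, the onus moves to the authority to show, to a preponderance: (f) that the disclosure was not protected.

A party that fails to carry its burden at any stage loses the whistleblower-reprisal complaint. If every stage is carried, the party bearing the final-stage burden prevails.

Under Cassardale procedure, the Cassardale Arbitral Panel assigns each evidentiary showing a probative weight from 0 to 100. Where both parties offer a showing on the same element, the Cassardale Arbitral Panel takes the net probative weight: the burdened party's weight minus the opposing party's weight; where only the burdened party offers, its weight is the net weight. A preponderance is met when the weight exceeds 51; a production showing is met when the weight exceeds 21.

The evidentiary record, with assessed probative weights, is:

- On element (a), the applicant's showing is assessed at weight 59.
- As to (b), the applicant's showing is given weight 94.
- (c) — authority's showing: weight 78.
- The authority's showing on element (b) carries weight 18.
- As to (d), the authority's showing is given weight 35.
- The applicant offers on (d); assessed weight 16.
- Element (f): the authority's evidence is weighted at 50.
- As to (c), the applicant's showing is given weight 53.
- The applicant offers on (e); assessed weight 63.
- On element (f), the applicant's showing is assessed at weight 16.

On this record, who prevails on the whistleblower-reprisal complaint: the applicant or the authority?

Stage 1 — burden on applicant; standard: a preponderance (weight exceeds 51).
    (a): 59 > 51 [met]
    (b): 94 − 18 = 76 > 51 [met]
  The applicant carries Stage 1; the authority now bears the burden.
Stage 2 — burden on authority; standard: a preponderance (weight exceeds 51).
    (c): 78 − 53 = 25 ≤ 51 [not met]
  Not every element is met, so the authority fails to carry Stage 2.
The analysis ends at Stage 2; the applicant prevails.

applicant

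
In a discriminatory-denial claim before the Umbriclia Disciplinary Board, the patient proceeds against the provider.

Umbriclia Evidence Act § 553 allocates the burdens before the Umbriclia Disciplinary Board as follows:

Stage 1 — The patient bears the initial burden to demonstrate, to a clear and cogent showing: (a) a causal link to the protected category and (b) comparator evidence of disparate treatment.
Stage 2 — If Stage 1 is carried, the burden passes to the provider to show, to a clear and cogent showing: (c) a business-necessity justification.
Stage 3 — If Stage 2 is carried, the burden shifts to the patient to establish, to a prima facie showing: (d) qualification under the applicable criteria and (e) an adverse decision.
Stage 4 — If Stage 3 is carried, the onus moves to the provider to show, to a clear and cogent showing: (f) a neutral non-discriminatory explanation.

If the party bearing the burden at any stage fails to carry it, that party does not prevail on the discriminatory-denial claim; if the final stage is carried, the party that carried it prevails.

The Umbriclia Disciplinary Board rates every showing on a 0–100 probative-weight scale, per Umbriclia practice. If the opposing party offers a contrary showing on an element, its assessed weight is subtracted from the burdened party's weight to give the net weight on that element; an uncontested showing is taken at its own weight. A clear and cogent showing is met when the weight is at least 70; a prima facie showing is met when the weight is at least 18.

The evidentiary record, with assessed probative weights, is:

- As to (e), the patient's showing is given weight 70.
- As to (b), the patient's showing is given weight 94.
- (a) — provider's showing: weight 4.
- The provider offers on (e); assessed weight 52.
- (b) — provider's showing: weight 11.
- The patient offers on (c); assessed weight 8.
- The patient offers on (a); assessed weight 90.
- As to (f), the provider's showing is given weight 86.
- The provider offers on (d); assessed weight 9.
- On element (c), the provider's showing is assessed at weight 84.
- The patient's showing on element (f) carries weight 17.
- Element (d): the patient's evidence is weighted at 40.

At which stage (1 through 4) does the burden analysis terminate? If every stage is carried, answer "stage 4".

Stage 1 (patient, a clear and cogent showing, weight is at least 70): (a) net 90−4=86 ≥ 70 — meets; (b) net 94−11=83 ≥ 70 — meets.
  Stage 1 is satisfied; the onus moves to the provider.
Stage 2 (provider, a clear and cogent showing, weight is at least 70): (c) net 84−8=76 ≥ 70 — meets.
  All elements met. The burden passes to the patient.
Stage 3 (patient, a prima facie showing, weight is at least 18): (d) net 40−9=31 ≥ 18 — meets; (e) net 70−52=18 ≥ 18 — meets.
  All elements met. The burden passes to the provider.
Stage 4 (provider, a clear and cogent showing, weight is at least 70): (f) net 86−17=69 < 70 — fails.
  The provider does not carry Stage 4.
So the patient prevails.

stage 4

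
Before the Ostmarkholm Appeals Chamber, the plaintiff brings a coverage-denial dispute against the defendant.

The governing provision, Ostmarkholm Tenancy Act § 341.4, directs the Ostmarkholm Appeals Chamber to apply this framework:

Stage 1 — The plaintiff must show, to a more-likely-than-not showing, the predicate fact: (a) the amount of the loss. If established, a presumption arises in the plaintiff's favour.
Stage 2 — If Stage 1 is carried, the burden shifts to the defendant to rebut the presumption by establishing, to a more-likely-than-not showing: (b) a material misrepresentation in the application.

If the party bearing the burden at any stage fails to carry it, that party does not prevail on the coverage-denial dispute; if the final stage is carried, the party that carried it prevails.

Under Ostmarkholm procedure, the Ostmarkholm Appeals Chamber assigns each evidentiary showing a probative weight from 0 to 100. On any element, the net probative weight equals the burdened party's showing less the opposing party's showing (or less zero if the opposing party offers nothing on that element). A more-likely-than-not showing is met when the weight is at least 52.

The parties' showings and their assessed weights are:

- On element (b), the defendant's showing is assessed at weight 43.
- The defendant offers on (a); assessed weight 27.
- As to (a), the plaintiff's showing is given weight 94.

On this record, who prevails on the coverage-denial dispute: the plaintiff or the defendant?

plaintiff

Stage 1 (plaintiff, a more-likely-than-not showing, weight is at least 52): (a) net 94−27=67 ≥ 52 — meets.
  Stage 1 carried; the burden shifts to the defendant.
Stage 2 (defendant, a more-likely-than-not showing, weight is at least 52): (b) 43 < 52 — fails.
  The defendant does not carry Stage 2.
The plaintiff prevails.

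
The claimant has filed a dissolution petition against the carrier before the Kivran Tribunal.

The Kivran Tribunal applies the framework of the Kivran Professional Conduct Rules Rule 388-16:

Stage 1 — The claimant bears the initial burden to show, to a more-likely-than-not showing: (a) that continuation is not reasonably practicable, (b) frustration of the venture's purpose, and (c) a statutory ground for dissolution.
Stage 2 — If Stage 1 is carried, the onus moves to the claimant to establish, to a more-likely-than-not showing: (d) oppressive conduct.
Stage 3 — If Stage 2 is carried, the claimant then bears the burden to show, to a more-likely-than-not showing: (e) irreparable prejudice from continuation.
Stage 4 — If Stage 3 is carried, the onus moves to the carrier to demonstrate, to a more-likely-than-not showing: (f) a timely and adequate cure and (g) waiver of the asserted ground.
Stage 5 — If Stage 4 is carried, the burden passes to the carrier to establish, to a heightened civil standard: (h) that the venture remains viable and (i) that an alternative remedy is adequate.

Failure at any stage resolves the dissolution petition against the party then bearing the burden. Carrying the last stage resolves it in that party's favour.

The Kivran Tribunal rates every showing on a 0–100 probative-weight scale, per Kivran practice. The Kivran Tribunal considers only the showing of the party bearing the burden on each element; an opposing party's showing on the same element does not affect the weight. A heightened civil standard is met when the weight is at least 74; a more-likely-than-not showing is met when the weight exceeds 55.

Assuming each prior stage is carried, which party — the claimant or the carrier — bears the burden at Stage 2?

Stage 2's rule assigns the burden to the claimant (to a more-likely-than-not showing).

claimant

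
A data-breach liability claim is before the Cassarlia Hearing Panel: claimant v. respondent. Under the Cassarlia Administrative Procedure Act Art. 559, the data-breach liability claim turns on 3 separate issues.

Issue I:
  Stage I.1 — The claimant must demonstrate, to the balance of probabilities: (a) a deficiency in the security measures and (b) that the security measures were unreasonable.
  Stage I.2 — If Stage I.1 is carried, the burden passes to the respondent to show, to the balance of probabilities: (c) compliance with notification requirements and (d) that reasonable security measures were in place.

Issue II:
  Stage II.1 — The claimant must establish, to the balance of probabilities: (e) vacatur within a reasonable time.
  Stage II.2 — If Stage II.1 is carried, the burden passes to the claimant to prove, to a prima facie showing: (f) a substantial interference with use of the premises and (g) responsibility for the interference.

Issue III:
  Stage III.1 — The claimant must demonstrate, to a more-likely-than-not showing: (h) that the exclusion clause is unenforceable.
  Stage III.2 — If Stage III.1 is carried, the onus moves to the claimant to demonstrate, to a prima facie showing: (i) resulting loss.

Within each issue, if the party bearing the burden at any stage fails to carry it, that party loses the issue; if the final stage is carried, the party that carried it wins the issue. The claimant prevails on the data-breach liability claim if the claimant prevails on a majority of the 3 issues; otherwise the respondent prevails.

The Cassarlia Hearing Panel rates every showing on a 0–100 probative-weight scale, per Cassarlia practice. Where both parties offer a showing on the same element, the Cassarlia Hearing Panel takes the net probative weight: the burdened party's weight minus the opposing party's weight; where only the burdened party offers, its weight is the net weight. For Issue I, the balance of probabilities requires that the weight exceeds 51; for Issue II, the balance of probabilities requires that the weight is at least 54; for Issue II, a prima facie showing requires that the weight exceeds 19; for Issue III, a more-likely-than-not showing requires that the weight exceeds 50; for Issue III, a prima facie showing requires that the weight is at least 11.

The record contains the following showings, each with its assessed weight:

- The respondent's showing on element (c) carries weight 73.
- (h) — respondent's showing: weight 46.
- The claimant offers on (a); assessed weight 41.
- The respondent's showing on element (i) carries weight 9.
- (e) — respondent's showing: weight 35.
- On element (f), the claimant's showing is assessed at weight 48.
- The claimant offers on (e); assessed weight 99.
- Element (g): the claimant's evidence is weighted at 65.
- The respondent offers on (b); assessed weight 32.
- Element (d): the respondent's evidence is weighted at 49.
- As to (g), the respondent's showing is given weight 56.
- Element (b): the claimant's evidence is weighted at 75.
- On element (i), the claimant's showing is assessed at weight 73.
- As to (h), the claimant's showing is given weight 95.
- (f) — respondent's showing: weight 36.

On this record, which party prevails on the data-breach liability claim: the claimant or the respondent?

— Issue I —
At Stage I.1 the claimant must meet the balance of probabilities (weight exceeds 51): on (a) the weight is 41, ≤ 51, so (a) does not meet the standard; on (b) the weight is 75 less the opposing 32 gives net 43, which does not exceed 51, so (b) does not meet the standard.
  Stage I.1 not carried; the claimant fails its burden.
The respondent prevails on this issue.
— Issue II —
At Stage II.1 the claimant must meet the balance of probabilities (weight is at least 54): on (e) the weight is 99 less the opposing 35 gives net 64, which does reach 54, so (e) meets the standard.
  Stage II.1 is satisfied; the claimant continues to bear the burden.
At Stage II.2 the claimant must meet a prima facie showing (weight exceeds 19): on (f) the weight is 48 less the opposing 36 gives net 12, which does not exceed 19, so (f) does not meet the standard; on (g) the weight is 65 less the opposing 56 gives net 9, which does not exceed 19, so (g) does not meet the standard.
  The claimant does not carry Stage II.2.
The respondent prevails on this issue.
— Issue III —
At Stage III.1 the claimant must meet a more-likely-than-not showing (weight exceeds 50): on (h) the weight is 95 less the opposing 46 gives net 49, which does not exceed 50, so (h) does not meet the standard.
  Stage III.1 not carried; the claimant fails its burden.
So the respondent prevails on this issue.
Per-issue: Issue I → respondent; Issue II → respondent; Issue III → respondent. The claimant must prevail on a majority of issues; overall, the respondent prevails.

respondent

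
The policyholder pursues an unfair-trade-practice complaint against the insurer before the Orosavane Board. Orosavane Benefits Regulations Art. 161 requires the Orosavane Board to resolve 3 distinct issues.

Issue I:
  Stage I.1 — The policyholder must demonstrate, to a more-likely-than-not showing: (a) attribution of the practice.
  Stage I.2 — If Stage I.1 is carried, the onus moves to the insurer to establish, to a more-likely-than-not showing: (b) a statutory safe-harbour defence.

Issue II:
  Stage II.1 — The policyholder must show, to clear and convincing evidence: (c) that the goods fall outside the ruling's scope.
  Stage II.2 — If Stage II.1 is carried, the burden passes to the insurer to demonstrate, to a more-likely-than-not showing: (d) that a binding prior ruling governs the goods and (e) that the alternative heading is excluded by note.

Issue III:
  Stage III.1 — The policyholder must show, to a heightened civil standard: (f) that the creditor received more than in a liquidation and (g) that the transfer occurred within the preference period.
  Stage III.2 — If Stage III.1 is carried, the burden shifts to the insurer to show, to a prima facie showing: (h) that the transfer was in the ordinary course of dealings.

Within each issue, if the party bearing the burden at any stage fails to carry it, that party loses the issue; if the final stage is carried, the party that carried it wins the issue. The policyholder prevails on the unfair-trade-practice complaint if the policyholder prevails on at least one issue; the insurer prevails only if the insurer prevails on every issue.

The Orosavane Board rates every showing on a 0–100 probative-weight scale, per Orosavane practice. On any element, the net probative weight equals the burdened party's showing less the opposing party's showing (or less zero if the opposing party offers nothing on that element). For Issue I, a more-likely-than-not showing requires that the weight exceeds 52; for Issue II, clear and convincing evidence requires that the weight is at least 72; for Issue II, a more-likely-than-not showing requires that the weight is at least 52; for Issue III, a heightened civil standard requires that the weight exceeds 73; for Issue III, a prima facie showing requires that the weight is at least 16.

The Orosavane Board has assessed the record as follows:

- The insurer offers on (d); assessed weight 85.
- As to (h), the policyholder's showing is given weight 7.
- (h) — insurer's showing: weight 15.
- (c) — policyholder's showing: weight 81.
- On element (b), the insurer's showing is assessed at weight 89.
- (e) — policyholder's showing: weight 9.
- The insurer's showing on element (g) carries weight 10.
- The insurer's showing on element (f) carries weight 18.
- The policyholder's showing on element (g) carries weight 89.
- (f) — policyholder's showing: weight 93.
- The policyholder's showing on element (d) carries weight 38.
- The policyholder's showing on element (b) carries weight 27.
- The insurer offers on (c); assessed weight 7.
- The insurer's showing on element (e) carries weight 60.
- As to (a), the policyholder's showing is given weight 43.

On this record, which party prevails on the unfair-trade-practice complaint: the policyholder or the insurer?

— Issue I —
Stage I.1 — burden on policyholder; standard: a more-likely-than-not showing (weight exceeds 52).
    (a): 43 ≤ 52 [not met]
  Not every element is met, so the policyholder fails to carry Stage I.1.
The insurer prevails on this issue.
— Issue II —
At Stage II.1 the policyholder must meet clear and convincing evidence (weight is at least 72): on (c) the weight is 81 less the opposing 7 gives net 74, ≥ 72, so (c) meets the standard.
  All elements met. The burden passes to the insurer.
At Stage II.2 the insurer must meet a more-likely-than-not showing (weight is at least 52): on (d) the weight is 85 less the opposing 38 gives net 47, < 52, so (d) does not meet the standard; on (e) the weight is 60 less the opposing 9 gives net 51, < 52, so (e) does not meet the standard.
  Stage II.2 not carried; the insurer fails its burden.
The policyholder prevails on this issue.
— Issue III —
Stage III.1 — burden on policyholder; standard: a heightened civil standard (weight exceeds 73).
    (f): 93 − 18 = 75 > 73 [met]
    (g): 89 − 10 = 79 > 73 [met]
  Stage III.1 is satisfied; the onus moves to the insurer.
Stage III.2 — burden on insurer; standard: a prima facie showing (weight is at least 16).
    (h): 15 − 7 = 8 < 16 [not met]
  Stage III.2 not carried; the insurer fails its burden.
The policyholder prevails on this issue.
Per-issue: Issue I → insurer; Issue II → policyholder; Issue III → policyholder. The policyholder must prevail on at least one issue; overall, the policyholder prevails.

policyholder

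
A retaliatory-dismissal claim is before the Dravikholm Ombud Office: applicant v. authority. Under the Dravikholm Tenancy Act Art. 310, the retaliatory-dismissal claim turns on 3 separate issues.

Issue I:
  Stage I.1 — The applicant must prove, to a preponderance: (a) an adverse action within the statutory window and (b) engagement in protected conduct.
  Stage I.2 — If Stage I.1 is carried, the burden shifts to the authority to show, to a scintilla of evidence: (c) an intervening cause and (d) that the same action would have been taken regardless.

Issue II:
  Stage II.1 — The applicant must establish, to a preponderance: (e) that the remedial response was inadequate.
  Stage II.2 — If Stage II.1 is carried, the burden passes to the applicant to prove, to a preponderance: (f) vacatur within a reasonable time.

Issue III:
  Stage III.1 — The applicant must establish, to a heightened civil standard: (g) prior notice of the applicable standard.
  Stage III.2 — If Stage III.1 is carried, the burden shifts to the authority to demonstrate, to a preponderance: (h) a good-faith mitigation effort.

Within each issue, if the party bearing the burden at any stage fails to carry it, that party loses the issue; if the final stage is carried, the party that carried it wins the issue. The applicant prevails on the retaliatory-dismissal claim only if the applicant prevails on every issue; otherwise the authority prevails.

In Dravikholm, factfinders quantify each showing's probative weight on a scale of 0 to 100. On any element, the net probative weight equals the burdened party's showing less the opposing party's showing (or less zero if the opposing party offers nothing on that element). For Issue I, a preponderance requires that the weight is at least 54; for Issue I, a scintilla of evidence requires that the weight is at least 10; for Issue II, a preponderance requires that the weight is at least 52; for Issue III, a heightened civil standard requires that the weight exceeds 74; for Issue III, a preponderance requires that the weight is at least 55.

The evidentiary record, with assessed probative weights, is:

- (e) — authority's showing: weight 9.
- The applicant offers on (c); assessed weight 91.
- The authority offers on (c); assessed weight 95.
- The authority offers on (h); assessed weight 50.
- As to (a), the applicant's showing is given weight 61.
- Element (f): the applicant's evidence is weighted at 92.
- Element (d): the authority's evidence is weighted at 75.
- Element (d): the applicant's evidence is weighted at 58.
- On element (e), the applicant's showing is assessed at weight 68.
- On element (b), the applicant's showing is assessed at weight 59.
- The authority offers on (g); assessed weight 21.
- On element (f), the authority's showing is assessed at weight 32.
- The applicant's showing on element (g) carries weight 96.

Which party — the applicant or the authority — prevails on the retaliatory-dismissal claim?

applicant

— Issue I —
At Stage I.1 the applicant must meet a preponderance (weight is at least 54): on (a) the weight is 61, which does reach 54, so (a) meets the standard; on (b) the weight is 59, ≥ 54, so (b) meets the standard.
  Stage I.1 is satisfied; the onus moves to the authority.
At Stage I.2 the authority must meet a scintilla of evidence (weight is at least 10): on (c) the weight is 95 less the opposing 91 gives net 4, < 10, so (c) does not meet the standard; on (d) the weight is 75 less the opposing 58 gives net 17, which does reach 10, so (d) meets the standard.
  Not every element is met, so the authority fails to carry Stage I.2.
So the applicant prevails on this issue.
— Issue II —
Stage II.1 (applicant, a preponderance, weight is at least 52): (e) net 68−9=59 ≥ 52 — meets.
  All elements met. The applicant retains the burden for Stage II.2.
Stage II.2 (applicant, a preponderance, weight is at least 52): (f) net 92−32=60 ≥ 52 — meets.
  The applicant carries the last stage.
Every stage carried; the applicant prevails on this issue.
— Issue III —
Stage III.1 (applicant, a heightened civil standard, weight exceeds 74): (g) net 96−21=75 > 74 — meets.
  Stage III.1 carried; the burden shifts to the authority.
Stage III.2 (authority, a preponderance, weight is at least 55): (h) 50 < 55 — fails.
  Not every element is met, so the authority fails to carry Stage III.2.
So the applicant prevails on this issue.
Per-issue: Issue I → applicant; Issue II → applicant; Issue III → applicant. The applicant must prevail on every issue; overall, the applicant prevails.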